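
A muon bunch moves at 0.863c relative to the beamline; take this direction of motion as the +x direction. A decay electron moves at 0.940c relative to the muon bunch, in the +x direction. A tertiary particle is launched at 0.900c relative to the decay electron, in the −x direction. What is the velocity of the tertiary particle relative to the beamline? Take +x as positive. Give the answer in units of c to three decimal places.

Apply u = (u' + v)/(1 + u'v/c²) successively, working outward toward the beamline.
Start: velocity of the muon bunch relative to the beamline = 0.8630c.
Compose with the decay electron (u' = 0.940 in the muon bunch frame): u_1 = (0.940 + 0.863) / (1 + 0.940·0.863) = 1.8030/1.8112 = 0.9955.
Compose with the tertiary particle (u' = -0.900 in the decay electron frame): u_2 = (-0.900 + 0.995) / (1 + (-0.900)·0.995) = 0.0955/0.1041 = 0.9172.

+0.917c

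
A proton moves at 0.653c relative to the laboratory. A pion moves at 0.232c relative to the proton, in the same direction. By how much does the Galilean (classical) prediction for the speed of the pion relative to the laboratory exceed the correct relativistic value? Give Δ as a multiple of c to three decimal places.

Galilean: u_cl = 0.232 + 0.653 = 0.8850.
Relativistic: u_rel = (0.232 + 0.653) / (1 + 0.232·0.653) = 0.8850/1.1515 = 0.7686.
Δ = 0.8850 − 0.7686 = 0.1164.

Δ = 0.116c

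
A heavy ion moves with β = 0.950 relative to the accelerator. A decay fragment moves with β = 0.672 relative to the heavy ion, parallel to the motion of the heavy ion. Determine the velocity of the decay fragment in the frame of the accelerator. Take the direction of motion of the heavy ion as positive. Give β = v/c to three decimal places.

With v = 0.950 and u' = 0.672 (in units of c),
u = (u' + v)/(1 + u'v/c²):
u = (0.672 + 0.950) / (1 + 0.672·0.950) = 1.6220/1.6384 = 0.9900
(Galilean addition would give +1.622c, exceeding c.)

β = 0.990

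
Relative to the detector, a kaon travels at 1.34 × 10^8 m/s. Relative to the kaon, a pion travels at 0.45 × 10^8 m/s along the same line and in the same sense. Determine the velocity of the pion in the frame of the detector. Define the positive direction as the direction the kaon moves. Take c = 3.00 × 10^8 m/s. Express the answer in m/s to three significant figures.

1.68 × 10^8 m/s

In units of c (dividing by 3.00 × 10^8 m/s): v = 0.447, u' = 0.150.
u = (u' + v)/(1 + u'v/c²):
u = (0.150 + 0.447) / (1 + 0.150·0.447) = 0.5967/1.0670 = 0.5592
Converting back: u = 0.5592 × 3.00 × 10^8 m/s.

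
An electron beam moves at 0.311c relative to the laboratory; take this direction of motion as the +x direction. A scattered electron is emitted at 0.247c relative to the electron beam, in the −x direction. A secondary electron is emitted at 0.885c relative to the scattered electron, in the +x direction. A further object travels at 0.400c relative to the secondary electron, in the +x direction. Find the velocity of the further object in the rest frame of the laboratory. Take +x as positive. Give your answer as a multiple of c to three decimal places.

+0.956c

Apply u = (u' + v)/(1 + u'v/c²) successively, working outward toward the laboratory.
Start: velocity of the electron beam relative to the laboratory = 0.3110c.
Compose with the scattered electron (u' = -0.247 in the electron beam frame): u_1 = (-0.247 + 0.311) / (1 + (-0.247)·0.311) = 0.0640/0.9232 = 0.0693.
Compose with the secondary electron (u' = 0.885 in the scattered electron frame): u_2 = (0.885 + 0.069) / (1 + 0.885·0.069) = 0.9543/1.0614 = 0.8992.
Compose with the further object (u' = 0.400 in the secondary electron frame): u_3 = (0.400 + 0.899) / (1 + 0.400·0.899) = 1.2992/1.3597 = 0.9555.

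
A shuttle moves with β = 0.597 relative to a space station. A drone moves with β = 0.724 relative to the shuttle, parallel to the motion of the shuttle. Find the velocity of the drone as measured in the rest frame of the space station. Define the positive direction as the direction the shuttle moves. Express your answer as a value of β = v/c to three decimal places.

With v = 0.597 and u' = 0.724 (in units of c),
u = (u' + v)/(1 + u'v/c²):
u = (0.724 + 0.597) / (1 + 0.724·0.597) = 1.3210/1.4322 = 0.9223

β = 0.922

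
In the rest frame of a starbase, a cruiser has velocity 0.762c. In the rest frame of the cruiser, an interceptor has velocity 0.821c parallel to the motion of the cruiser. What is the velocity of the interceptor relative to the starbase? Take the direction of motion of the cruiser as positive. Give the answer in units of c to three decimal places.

With v = 0.762 and u' = 0.821 (in units of c),
u = (u' + v)/(1 + u'v/c²):
u = (0.821 + 0.762) / (1 + 0.821·0.762) = 1.5830/1.6256 = 0.9738

0.974c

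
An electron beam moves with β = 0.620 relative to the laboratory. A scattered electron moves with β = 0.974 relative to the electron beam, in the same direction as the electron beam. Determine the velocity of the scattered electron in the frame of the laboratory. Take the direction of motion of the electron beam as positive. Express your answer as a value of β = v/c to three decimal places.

With v = 0.620 and u' = 0.974 (in units of c),
u = (u' + v)/(1 + u'v/c²):
u = (0.974 + 0.620) / (1 + 0.974·0.620) = 1.5940/1.6039 = 0.9938

β = 0.994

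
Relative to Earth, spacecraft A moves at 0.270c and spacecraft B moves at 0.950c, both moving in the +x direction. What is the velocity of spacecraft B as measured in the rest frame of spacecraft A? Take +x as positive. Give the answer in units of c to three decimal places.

+0.915c

β_A = 0.270, β_B = 0.950.
Transform to A's frame with the inverse velocity-addition law: u' = (u − v)/(1 − uv/c²), taking u = β_B and v = β_A.
u' = (0.950 − 0.270) / (1 − (0.270)(0.950)) = 0.6800/0.7435 = 0.9146.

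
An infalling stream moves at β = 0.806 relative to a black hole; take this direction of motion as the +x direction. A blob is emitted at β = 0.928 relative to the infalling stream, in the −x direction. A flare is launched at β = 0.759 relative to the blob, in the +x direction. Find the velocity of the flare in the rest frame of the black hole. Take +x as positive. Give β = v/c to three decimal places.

Apply u = (u' + v)/(1 + u'v/c²) successively, working outward toward the black hole.
Start: velocity of the infalling stream relative to the black hole = 0.8060c.
Compose with the blob (u' = -0.928 in the infalling stream frame): u_1 = (-0.928 + 0.806) / (1 + (-0.928)·0.806) = -0.1220/0.2520 = -0.4841.
Compose with the flare (u' = 0.759 in the blob frame): u_2 = (0.759 + (-0.484)) / (1 + 0.759·(-0.484)) = 0.2749/0.6326 = 0.4346.

β = +0.435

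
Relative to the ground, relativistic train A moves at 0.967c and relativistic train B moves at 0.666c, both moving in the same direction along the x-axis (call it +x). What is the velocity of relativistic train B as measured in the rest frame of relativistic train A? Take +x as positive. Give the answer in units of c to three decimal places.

β_A = 0.967, β_B = 0.666.
Transform to A's frame with the inverse velocity-addition law: u' = (u − v)/(1 − uv/c²), taking u = β_B and v = β_A.
u' = (0.666 − 0.967) / (1 − (0.967)(0.666)) = -0.3010/0.3560 = -0.8456.

-0.846c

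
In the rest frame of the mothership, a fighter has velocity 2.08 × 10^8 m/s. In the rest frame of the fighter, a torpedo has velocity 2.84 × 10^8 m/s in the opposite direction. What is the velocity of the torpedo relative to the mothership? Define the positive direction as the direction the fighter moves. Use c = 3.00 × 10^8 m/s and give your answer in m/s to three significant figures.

In units of c (dividing by 3.00 × 10^8 m/s): v = 0.693, u' = -0.947.
u = (u' + v)/(1 + u'v/c²):
u = (-0.947 + 0.693) / (1 + (-0.947)·0.693) = -0.2533/0.3436 = -0.7372
(Galilean addition would give -0.253c.)
Converting back: u = -0.7372 × 3.00 × 10^8 m/s.

-2.21 × 10^8 m/s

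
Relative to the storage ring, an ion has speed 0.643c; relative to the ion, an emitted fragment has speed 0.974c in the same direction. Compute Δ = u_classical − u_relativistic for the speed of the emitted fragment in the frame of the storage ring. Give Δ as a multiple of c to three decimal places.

Δ = 0.623c

Galilean: u_cl = 0.974 + 0.643 = 1.6170.
Relativistic: u_rel = (0.974 + 0.643) / (1 + 0.974·0.643) = 1.6170/1.6263 = 0.9943.
Δ = 1.6170 − 0.9943 = 0.6227.
(The classical prediction exceeds c; the relativistic result does not.)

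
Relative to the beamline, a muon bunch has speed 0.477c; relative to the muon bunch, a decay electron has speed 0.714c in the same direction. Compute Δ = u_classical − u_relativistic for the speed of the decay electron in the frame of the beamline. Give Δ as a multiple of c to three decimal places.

Galilean: u_cl = 0.714 + 0.477 = 1.1910.
Relativistic: u_rel = (0.714 + 0.477) / (1 + 0.714·0.477) = 1.1910/1.3406 = 0.8884.
Δ = 1.1910 − 0.8884 = 0.3026.
(The classical prediction exceeds c; the relativistic result does not.)

Δ = 0.303c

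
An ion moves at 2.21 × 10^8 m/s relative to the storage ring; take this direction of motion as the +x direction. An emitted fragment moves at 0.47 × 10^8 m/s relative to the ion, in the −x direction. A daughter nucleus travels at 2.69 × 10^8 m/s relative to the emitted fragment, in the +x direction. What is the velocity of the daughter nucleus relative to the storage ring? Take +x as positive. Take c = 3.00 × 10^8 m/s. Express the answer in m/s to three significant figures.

+2.93 × 10^8 m/s

Apply u = (u' + v)/(1 + u'v/c²) successively, working outward toward the storage ring.
(Dividing each given speed by c = 3.00 × 10^8 m/s to work in units of c.)
Start: velocity of the ion relative to the storage ring = 0.7367c.
Compose with the emitted fragment (u' = -0.157 in the ion frame): u_1 = (-0.157 + 0.737) / (1 + (-0.157)·0.737) = 0.5800/0.8846 = 0.6557.
Compose with the daughter nucleus (u' = 0.897 in the emitted fragment frame): u_2 = (0.897 + 0.656) / (1 + 0.897·0.656) = 1.5523/1.5879 = 0.9776.
So u = 0.9776 × 3.00 × 10^8 m/s.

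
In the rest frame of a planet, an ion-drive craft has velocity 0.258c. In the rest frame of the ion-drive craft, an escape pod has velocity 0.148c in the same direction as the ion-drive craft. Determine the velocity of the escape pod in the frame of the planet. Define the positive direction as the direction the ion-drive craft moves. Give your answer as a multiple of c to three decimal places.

0.391c

With v = 0.258 and u' = 0.148 (in units of c),
u = (u' + v)/(1 + u'v/c²):
u = (0.148 + 0.258) / (1 + 0.148·0.258) = 0.4060/1.0382 = 0.3911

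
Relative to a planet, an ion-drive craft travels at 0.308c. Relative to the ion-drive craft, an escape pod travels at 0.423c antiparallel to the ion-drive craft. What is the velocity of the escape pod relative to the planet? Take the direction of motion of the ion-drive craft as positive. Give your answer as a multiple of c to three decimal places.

With v = 0.308 and u' = -0.423 (in units of c),
u = (u' + v)/(1 + u'v/c²):
u = (-0.423 + 0.308) / (1 + (-0.423)·0.308) = -0.1150/0.8697 = -0.1322
(Galilean addition would give -0.115c.)

-0.132c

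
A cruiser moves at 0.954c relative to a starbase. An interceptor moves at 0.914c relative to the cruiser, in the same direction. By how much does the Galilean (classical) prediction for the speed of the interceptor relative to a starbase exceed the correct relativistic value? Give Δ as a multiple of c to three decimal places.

Galilean: u_cl = 0.914 + 0.954 = 1.8680.
Relativistic: u_rel = (0.914 + 0.954) / (1 + 0.914·0.954) = 1.8680/1.8720 = 0.9979.
Δ = 1.8680 − 0.9979 = 0.8701.
(The classical prediction exceeds c; the relativistic result does not.)

Δ = 0.870c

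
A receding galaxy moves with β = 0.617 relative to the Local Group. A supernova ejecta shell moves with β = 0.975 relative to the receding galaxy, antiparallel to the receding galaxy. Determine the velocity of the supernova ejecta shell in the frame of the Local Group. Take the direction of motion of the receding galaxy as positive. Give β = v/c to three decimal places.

β = -0.899

With v = 0.617 and u' = -0.975 (in units of c),
u = (u' + v)/(1 + u'v/c²):
u = (-0.975 + 0.617) / (1 + (-0.975)·0.617) = -0.3580/0.3984 = -0.8985
(Galilean addition would give -0.358c.)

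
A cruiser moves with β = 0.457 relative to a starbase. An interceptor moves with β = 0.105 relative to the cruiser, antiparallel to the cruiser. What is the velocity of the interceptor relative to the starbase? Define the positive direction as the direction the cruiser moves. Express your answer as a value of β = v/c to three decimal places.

With v = 0.457 and u' = -0.105 (in units of c),
u = (u' + v)/(1 + u'v/c²):
u = (-0.105 + 0.457) / (1 + (-0.105)·0.457) = 0.3520/0.9520 = 0.3697
(Galilean addition would give +0.352c.)

β = +0.370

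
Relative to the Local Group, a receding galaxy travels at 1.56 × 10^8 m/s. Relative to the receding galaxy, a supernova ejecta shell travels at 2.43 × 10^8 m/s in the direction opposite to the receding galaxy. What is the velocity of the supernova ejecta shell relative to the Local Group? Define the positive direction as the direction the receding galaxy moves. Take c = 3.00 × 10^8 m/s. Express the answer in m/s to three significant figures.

-1.50 × 10^8 m/s

In units of c (dividing by 3.00 × 10^8 m/s): v = 0.520, u' = -0.810.
u = (u' + v)/(1 + u'v/c²):
u = (-0.810 + 0.520) / (1 + (-0.810)·0.520) = -0.2900/0.5788 = -0.5010
(Galilean addition would give -0.290c.)
Converting back: u = -0.5010 × 3.00 × 10^8 m/s.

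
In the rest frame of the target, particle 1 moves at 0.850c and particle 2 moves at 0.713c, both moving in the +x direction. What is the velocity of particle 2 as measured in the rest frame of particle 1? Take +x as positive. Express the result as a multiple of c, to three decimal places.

-0.348c

β_A = 0.850, β_B = 0.713.
Transform to A's frame with the inverse velocity-addition law: u' = (u − v)/(1 − uv/c²), taking u = β_B and v = β_A.
u' = (0.713 − 0.850) / (1 − (0.850)(0.713)) = -0.1370/0.3940 = -0.3478.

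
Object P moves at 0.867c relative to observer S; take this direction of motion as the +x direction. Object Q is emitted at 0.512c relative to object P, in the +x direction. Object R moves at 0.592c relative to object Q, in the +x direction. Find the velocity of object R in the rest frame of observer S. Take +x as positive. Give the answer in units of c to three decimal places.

0.988c

Apply u = (u' + v)/(1 + u'v/c²) successively, working outward toward observer S.
Start: velocity of object P relative to observer S = 0.8670c.
Compose with object Q (u' = 0.512 in object P frame): u_1 = (0.512 + 0.867) / (1 + 0.512·0.867) = 1.3790/1.4439 = 0.9550.
Compose with object R (u' = 0.592 in object Q frame): u_2 = (0.592 + 0.955) / (1 + 0.592·0.955) = 1.5470/1.5654 = 0.9883.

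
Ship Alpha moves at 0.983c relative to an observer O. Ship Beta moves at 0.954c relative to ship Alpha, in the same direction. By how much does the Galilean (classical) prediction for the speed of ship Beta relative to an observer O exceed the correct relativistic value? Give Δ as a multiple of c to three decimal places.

Galilean: u_cl = 0.954 + 0.983 = 1.9370.
Relativistic: u_rel = (0.954 + 0.983) / (1 + 0.954·0.983) = 1.9370/1.9378 = 0.9996.
Δ = 1.9370 − 0.9996 = 0.9374.
(The classical prediction exceeds c; the relativistic result does not.)

Δ = 0.937c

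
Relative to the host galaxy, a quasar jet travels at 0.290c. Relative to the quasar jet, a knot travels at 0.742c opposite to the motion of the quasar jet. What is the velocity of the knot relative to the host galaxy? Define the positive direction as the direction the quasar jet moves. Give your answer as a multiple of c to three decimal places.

-0.576c

With v = 0.290 and u' = -0.742 (in units of c),
u = (u' + v)/(1 + u'v/c²):
u = (-0.742 + 0.290) / (1 + (-0.742)·0.290) = -0.4520/0.7848 = -0.5759
(Galilean addition would give -0.452c.)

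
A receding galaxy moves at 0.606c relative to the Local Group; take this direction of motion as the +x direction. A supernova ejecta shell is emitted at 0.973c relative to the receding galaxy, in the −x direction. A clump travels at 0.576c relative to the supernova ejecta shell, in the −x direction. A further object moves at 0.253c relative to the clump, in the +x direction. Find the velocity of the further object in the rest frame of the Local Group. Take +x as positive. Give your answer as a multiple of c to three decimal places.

-0.951c

Apply u = (u' + v)/(1 + u'v/c²) successively, working outward toward the Local Group.
Start: velocity of the receding galaxy relative to the Local Group = 0.6060c.
Compose with the supernova ejecta shell (u' = -0.973 in the receding galaxy frame): u_1 = (-0.973 + 0.606) / (1 + (-0.973)·0.606) = -0.3670/0.4104 = -0.8943.
Compose with the clump (u' = -0.576 in the supernova ejecta shell frame): u_2 = (-0.576 + (-0.894)) / (1 + (-0.576)·(-0.894)) = -1.4703/1.5151 = -0.9704.
Compose with the further object (u' = 0.253 in the clump frame): u_3 = (0.253 + (-0.970)) / (1 + 0.253·(-0.970)) = -0.7174/0.7545 = -0.9509.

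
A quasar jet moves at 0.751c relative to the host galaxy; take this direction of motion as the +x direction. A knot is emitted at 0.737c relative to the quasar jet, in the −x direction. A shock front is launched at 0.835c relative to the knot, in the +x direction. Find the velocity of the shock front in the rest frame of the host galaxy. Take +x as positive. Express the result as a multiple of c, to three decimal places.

+0.844c

Apply u = (u' + v)/(1 + u'v/c²) successively, working outward toward the host galaxy.
Start: velocity of the quasar jet relative to the host galaxy = 0.7510c.
Compose with the knot (u' = -0.737 in the quasar jet frame): u_1 = (-0.737 + 0.751) / (1 + (-0.737)·0.751) = 0.0140/0.4465 = 0.0314.
Compose with the shock front (u' = 0.835 in the knot frame): u_2 = (0.835 + 0.031) / (1 + 0.835·0.031) = 0.8664/1.0262 = 0.8443.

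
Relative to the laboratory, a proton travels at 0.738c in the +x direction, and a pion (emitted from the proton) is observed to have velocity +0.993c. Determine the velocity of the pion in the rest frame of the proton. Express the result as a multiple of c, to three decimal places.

Invert the composition law: u' = (u − v)/(1 − uv/c²).
u' = (0.993 − 0.738) / (1 − (0.993)(0.738)) = 0.2550/0.2672 = 0.9545.

+0.954c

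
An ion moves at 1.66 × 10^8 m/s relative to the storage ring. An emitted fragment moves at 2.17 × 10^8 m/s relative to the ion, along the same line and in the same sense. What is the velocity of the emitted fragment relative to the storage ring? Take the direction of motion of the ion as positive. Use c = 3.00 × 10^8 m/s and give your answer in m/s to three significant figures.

In units of c (dividing by 3.00 × 10^8 m/s): v = 0.553, u' = 0.723.
u = (u' + v)/(1 + u'v/c²):
u = (0.723 + 0.553) / (1 + 0.723·0.553) = 1.2767/1.4002 = 0.9117
Converting back: u = 0.9117 × 3.00 × 10^8 m/s.

2.74 × 10^8 m/s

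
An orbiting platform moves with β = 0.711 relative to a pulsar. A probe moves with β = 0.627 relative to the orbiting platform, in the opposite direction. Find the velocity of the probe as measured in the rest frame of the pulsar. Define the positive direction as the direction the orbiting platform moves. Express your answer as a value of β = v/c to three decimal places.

With v = 0.711 and u' = -0.627 (in units of c),
u = (u' + v)/(1 + u'v/c²):
u = (-0.627 + 0.711) / (1 + (-0.627)·0.711) = 0.0840/0.5542 = 0.1516

β = +0.152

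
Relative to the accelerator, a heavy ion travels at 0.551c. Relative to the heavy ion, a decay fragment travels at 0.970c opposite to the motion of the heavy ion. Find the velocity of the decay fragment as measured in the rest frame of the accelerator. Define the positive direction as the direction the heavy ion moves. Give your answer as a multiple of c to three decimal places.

With v = 0.551 and u' = -0.970 (in units of c),
u = (u' + v)/(1 + u'v/c²):
u = (-0.970 + 0.551) / (1 + (-0.970)·0.551) = -0.4190/0.4655 = -0.9000

-0.900c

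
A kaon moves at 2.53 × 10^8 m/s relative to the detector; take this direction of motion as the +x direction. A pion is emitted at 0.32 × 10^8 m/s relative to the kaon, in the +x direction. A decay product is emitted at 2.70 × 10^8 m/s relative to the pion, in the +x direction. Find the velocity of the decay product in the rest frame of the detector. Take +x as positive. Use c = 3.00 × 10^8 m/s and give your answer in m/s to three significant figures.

Apply u = (u' + v)/(1 + u'v/c²) successively, working outward toward the detector.
(Dividing each given speed by c = 3.00 × 10^8 m/s to work in units of c.)
Start: velocity of the kaon relative to the detector = 0.8433c.
Compose with the pion (u' = 0.107 in the kaon frame): u_1 = (0.107 + 0.843) / (1 + 0.107·0.843) = 0.9500/1.0900 = 0.8716.
Compose with the decay product (u' = 0.900 in the pion frame): u_2 = (0.900 + 0.872) / (1 + 0.900·0.872) = 1.7716/1.7844 = 0.9928.
So u = 0.9928 × 3.00 × 10^8 m/s.

2.98 × 10^8 m/s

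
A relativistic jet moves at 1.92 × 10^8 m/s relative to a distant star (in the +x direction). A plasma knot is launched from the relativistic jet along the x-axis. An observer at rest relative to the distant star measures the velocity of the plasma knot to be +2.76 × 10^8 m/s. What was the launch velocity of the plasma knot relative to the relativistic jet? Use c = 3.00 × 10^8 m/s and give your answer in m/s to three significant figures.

v = 0.640c, u = 0.920c.
Invert the composition law: u' = (u − v)/(1 − uv/c²).
u' = (0.920 − 0.640) / (1 − (0.920)(0.640)) = 0.2800/0.4112 = 0.6809.
u' = 0.6809 × 3.00 × 10^8 m/s.

+2.04 × 10^8 m/s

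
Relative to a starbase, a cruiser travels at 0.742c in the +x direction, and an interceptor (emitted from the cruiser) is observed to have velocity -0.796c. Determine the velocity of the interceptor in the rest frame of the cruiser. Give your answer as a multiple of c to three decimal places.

Invert the composition law: u' = (u − v)/(1 − uv/c²).
u' = (-0.796 − 0.742) / (1 − (-0.796)(0.742)) = -1.5380/1.5906 = -0.9669.

-0.967c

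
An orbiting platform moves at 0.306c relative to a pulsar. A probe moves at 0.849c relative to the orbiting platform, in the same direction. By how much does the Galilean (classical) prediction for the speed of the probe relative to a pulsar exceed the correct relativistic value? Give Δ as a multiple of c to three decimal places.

Galilean: u_cl = 0.849 + 0.306 = 1.1550.
Relativistic: u_rel = (0.849 + 0.306) / (1 + 0.849·0.306) = 1.1550/1.2598 = 0.9168.
Δ = 1.1550 − 0.9168 = 0.2382.
(The classical prediction exceeds c; the relativistic result does not.)

Δ = 0.238c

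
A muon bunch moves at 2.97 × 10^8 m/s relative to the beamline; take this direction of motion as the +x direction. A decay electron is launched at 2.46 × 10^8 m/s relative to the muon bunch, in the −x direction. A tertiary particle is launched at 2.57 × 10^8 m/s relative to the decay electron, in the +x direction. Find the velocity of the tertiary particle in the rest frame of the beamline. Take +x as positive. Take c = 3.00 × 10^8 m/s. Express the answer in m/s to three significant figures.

Apply u = (u' + v)/(1 + u'v/c²) successively, working outward toward the beamline.
(Dividing each given speed by c = 3.00 × 10^8 m/s to work in units of c.)
Start: velocity of the muon bunch relative to the beamline = 0.9900c.
Compose with the decay electron (u' = -0.820 in the muon bunch frame): u_1 = (-0.820 + 0.990) / (1 + (-0.820)·0.990) = 0.1700/0.1882 = 0.9033.
Compose with the tertiary particle (u' = 0.857 in the decay electron frame): u_2 = (0.857 + 0.903) / (1 + 0.857·0.903) = 1.7600/1.7738 = 0.9922.
So u = 0.9922 × 3.00 × 10^8 m/s.

+2.98 × 10^8 m/s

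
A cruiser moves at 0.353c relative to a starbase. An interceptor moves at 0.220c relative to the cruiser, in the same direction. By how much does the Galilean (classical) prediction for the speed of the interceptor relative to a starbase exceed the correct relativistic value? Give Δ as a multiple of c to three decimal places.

Galilean: u_cl = 0.220 + 0.353 = 0.5730.
Relativistic: u_rel = (0.220 + 0.353) / (1 + 0.220·0.353) = 0.5730/1.0777 = 0.5317.
Δ = 0.5730 − 0.5317 = 0.0413.

Δ = 0.041c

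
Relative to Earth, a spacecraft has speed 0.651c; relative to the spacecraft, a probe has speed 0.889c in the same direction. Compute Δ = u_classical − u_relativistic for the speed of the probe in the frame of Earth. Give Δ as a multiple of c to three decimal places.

Δ = 0.565c

Galilean: u_cl = 0.889 + 0.651 = 1.5400.
Relativistic: u_rel = (0.889 + 0.651) / (1 + 0.889·0.651) = 1.5400/1.5787 = 0.9755.
Δ = 1.5400 − 0.9755 = 0.5645.
(The classical prediction exceeds c; the relativistic result does not.)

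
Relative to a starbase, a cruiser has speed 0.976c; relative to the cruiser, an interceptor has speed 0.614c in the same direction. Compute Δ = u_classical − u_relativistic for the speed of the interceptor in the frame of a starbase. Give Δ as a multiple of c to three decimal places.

Δ = 0.596c

Galilean: u_cl = 0.614 + 0.976 = 1.5900.
Relativistic: u_rel = (0.614 + 0.976) / (1 + 0.614·0.976) = 1.5900/1.5993 = 0.9942.
Δ = 1.5900 − 0.9942 = 0.5958.
(The classical prediction exceeds c; the relativistic result does not.)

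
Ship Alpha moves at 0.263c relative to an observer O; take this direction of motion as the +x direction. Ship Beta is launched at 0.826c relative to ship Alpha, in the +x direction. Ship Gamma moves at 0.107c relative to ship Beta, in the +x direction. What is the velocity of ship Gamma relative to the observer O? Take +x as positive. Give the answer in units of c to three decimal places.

0.914c

Apply u = (u' + v)/(1 + u'v/c²) successively, working outward toward the observer O.
Start: velocity of ship Alpha relative to the observer O = 0.2630c.
Compose with ship Beta (u' = 0.826 in ship Alpha frame): u_1 = (0.826 + 0.263) / (1 + 0.826·0.263) = 1.0890/1.2172 = 0.8946.
Compose with ship Gamma (u' = 0.107 in ship Beta frame): u_2 = (0.107 + 0.895) / (1 + 0.107·0.895) = 1.0016/1.0957 = 0.9141.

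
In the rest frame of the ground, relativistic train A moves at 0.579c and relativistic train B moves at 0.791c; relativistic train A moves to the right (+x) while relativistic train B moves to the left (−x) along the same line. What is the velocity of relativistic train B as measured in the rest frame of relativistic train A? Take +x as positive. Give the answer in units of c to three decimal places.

-0.940c

β_A = 0.579, β_B = -0.791.
Transform to A's frame with the inverse velocity-addition law: u' = (u − v)/(1 − uv/c²), taking u = β_B and v = β_A.
u' = (-0.791 − 0.579) / (1 − (0.579)(-0.791)) = -1.3700/1.4580 = -0.9397.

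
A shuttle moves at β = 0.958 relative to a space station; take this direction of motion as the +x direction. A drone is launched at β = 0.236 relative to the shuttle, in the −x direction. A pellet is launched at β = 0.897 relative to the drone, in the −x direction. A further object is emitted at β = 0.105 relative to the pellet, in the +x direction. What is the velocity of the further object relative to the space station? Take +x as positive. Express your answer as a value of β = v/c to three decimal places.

β = +0.318

Apply u = (u' + v)/(1 + u'v/c²) successively, working outward toward the space station.
Start: velocity of the shuttle relative to the space station = 0.9580c.
Compose with the drone (u' = -0.236 in the shuttle frame): u_1 = (-0.236 + 0.958) / (1 + (-0.236)·0.958) = 0.7220/0.7739 = 0.9329.
Compose with the pellet (u' = -0.897 in the drone frame): u_2 = (-0.897 + 0.933) / (1 + (-0.897)·0.933) = 0.0359/0.1632 = 0.2202.
Compose with the further object (u' = 0.105 in the pellet frame): u_3 = (0.105 + 0.220) / (1 + 0.105·0.220) = 0.3252/1.0231 = 0.3178.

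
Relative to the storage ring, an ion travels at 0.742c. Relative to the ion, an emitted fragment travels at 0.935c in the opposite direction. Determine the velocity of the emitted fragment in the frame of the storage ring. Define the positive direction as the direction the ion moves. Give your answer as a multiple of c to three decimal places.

-0.630c

With v = 0.742 and u' = -0.935 (in units of c),
u = (u' + v)/(1 + u'v/c²):
u = (-0.935 + 0.742) / (1 + (-0.935)·0.742) = -0.1930/0.3062 = -0.6302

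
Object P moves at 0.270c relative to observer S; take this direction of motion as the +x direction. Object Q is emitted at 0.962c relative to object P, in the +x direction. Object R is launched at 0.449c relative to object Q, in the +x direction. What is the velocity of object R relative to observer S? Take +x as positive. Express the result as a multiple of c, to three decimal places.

Apply u = (u' + v)/(1 + u'v/c²) successively, working outward toward observer S.
Start: velocity of object P relative to observer S = 0.2700c.
Compose with object Q (u' = 0.962 in object P frame): u_1 = (0.962 + 0.270) / (1 + 0.962·0.270) = 1.2320/1.2597 = 0.9780.
Compose with object R (u' = 0.449 in object Q frame): u_2 = (0.449 + 0.978) / (1 + 0.449·0.978) = 1.4270/1.4391 = 0.9916.

0.992c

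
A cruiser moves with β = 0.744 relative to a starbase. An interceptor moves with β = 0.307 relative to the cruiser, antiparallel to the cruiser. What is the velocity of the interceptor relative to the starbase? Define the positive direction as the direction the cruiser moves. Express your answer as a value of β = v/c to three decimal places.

β = +0.566

With v = 0.744 and u' = -0.307 (in units of c),
u = (u' + v)/(1 + u'v/c²):
u = (-0.307 + 0.744) / (1 + (-0.307)·0.744) = 0.4370/0.7716 = 0.5664
(Galilean addition would give +0.437c.)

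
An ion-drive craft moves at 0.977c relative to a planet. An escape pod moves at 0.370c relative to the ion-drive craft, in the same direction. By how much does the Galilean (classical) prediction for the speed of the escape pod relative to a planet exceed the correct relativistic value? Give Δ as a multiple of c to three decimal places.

Galilean: u_cl = 0.370 + 0.977 = 1.3470.
Relativistic: u_rel = (0.370 + 0.977) / (1 + 0.370·0.977) = 1.3470/1.3615 = 0.9894.
Δ = 1.3470 − 0.9894 = 0.3576.
(The classical prediction exceeds c; the relativistic result does not.)

Δ = 0.358c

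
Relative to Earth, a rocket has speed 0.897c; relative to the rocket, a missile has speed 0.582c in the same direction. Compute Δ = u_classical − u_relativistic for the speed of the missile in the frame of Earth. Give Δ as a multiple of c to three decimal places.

Galilean: u_cl = 0.582 + 0.897 = 1.4790.
Relativistic: u_rel = (0.582 + 0.897) / (1 + 0.582·0.897) = 1.4790/1.5221 = 0.9717.
Δ = 1.4790 − 0.9717 = 0.5073.
(The classical prediction exceeds c; the relativistic result does not.)

Δ = 0.507c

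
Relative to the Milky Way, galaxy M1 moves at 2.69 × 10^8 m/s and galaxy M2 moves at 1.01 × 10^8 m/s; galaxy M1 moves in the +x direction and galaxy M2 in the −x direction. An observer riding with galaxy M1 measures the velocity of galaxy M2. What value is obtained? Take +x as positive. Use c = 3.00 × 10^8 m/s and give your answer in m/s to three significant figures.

-2.84 × 10^8 m/s

β_A = 0.897, β_B = -0.337 (dividing each by c = 3.00 × 10^8 m/s).
Transform to A's frame with the inverse velocity-addition law: u' = (u − v)/(1 − uv/c²), taking u = β_B and v = β_A.
u' = (-0.337 − 0.897) / (1 − (0.897)(-0.337)) = -1.2333/1.3019 = -0.9473.
u' = -0.9473 × 3.00 × 10^8 m/s.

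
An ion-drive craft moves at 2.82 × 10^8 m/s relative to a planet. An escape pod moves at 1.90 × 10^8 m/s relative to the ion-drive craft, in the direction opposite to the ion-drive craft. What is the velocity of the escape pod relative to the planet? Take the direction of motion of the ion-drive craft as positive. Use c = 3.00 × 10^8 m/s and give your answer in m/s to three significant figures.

+2.27 × 10^8 m/s

In units of c (dividing by 3.00 × 10^8 m/s): v = 0.940, u' = -0.633.
u = (u' + v)/(1 + u'v/c²):
u = (-0.633 + 0.940) / (1 + (-0.633)·0.940) = 0.3067/0.4047 = 0.7578
Converting back: u = 0.7578 × 3.00 × 10^8 m/s.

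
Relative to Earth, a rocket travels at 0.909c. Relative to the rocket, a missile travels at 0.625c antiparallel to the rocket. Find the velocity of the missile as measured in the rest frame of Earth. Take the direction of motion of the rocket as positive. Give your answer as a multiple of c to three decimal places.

+0.658c

With v = 0.909 and u' = -0.625 (in units of c),
u = (u' + v)/(1 + u'v/c²):
u = (-0.625 + 0.909) / (1 + (-0.625)·0.909) = 0.2840/0.4319 = 0.6576
(Galilean addition would give +0.284c.)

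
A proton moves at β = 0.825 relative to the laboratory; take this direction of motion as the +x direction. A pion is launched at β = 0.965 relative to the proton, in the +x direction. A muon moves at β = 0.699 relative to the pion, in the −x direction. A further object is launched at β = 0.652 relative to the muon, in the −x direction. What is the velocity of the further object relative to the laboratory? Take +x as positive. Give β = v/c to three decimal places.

Apply u = (u' + v)/(1 + u'v/c²) successively, working outward toward the laboratory.
Start: velocity of the proton relative to the laboratory = 0.8250c.
Compose with the pion (u' = 0.965 in the proton frame): u_1 = (0.965 + 0.825) / (1 + 0.965·0.825) = 1.7900/1.7961 = 0.9966.
Compose with the muon (u' = -0.699 in the pion frame): u_2 = (-0.699 + 0.997) / (1 + (-0.699)·0.997) = 0.2976/0.3034 = 0.9809.
Compose with the further object (u' = -0.652 in the muon frame): u_3 = (-0.652 + 0.981) / (1 + (-0.652)·0.981) = 0.3289/0.3605 = 0.9125.

β = +0.912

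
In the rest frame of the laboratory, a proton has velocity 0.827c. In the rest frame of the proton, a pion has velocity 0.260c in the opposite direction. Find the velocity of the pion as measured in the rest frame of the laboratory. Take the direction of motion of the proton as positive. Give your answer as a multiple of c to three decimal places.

+0.722c

With v = 0.827 and u' = -0.260 (in units of c),
u = (u' + v)/(1 + u'v/c²):
u = (-0.260 + 0.827) / (1 + (-0.260)·0.827) = 0.5670/0.7850 = 0.7223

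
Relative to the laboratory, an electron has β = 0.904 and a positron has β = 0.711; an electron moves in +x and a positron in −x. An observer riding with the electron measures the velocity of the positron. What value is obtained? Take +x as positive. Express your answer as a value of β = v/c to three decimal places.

β_A = 0.904, β_B = -0.711.
Transform to A's frame with the inverse velocity-addition law: u' = (u − v)/(1 − uv/c²), taking u = β_B and v = β_A.
u' = (-0.711 − 0.904) / (1 − (0.904)(-0.711)) = -1.6150/1.6427 = -0.9831.

β = -0.983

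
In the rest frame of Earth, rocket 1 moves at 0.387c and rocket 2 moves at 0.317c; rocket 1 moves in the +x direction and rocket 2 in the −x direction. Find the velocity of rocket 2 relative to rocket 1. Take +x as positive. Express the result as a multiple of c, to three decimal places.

β_A = 0.387, β_B = -0.317.
Transform to A's frame with the inverse velocity-addition law: u' = (u − v)/(1 − uv/c²), taking u = β_B and v = β_A.
u' = (-0.317 − 0.387) / (1 − (0.387)(-0.317)) = -0.7040/1.1227 = -0.6271.

-0.627c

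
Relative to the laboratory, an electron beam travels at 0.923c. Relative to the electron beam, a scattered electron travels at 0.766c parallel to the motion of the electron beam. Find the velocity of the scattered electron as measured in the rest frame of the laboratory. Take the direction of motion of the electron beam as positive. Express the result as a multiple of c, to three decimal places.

With v = 0.923 and u' = 0.766 (in units of c),
u = (u' + v)/(1 + u'v/c²):
u = (0.766 + 0.923) / (1 + 0.766·0.923) = 1.6890/1.7070 = 0.9894
(Galilean addition would give +1.689c, exceeding c.)

0.989c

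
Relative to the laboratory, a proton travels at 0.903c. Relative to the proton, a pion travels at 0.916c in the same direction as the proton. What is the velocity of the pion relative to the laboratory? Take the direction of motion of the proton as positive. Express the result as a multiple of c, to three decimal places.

0.996c

With v = 0.903 and u' = 0.916 (in units of c),
u = (u' + v)/(1 + u'v/c²):
u = (0.916 + 0.903) / (1 + 0.916·0.903) = 1.8190/1.8271 = 0.9955
(Galilean addition would give +1.819c, exceeding c.)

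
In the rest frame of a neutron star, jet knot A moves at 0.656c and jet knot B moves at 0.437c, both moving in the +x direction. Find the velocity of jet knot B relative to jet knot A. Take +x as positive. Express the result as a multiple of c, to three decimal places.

β_A = 0.656, β_B = 0.437.
Transform to A's frame with the inverse velocity-addition law: u' = (u − v)/(1 − uv/c²), taking u = β_B and v = β_A.
u' = (0.437 − 0.656) / (1 − (0.656)(0.437)) = -0.2190/0.7133 = -0.3070.

-0.307c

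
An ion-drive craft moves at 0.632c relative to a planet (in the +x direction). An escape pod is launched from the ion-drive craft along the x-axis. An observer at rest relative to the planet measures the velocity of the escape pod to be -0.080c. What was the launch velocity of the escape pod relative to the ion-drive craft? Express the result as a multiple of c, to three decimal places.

-0.678c

Invert the composition law: u' = (u − v)/(1 − uv/c²).
u' = (-0.080 − 0.632) / (1 − (-0.080)(0.632)) = -0.7120/1.0506 = -0.6777.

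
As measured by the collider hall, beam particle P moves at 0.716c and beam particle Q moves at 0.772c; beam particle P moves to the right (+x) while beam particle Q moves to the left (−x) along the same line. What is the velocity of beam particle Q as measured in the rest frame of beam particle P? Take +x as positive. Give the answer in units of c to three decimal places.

β_A = 0.716, β_B = -0.772.
Transform to A's frame with the inverse velocity-addition law: u' = (u − v)/(1 − uv/c²), taking u = β_B and v = β_A.
u' = (-0.772 − 0.716) / (1 − (0.716)(-0.772)) = -1.4880/1.5528 = -0.9583.

-0.958c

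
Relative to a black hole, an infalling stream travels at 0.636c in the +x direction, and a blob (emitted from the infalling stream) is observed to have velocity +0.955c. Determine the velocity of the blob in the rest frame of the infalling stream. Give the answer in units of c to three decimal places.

Invert the composition law: u' = (u − v)/(1 − uv/c²).
u' = (0.955 − 0.636) / (1 − (0.955)(0.636)) = 0.3190/0.3926 = 0.8125.

+0.812c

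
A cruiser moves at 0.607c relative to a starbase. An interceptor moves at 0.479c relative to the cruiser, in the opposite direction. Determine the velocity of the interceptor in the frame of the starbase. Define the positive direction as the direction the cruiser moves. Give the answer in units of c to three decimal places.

With v = 0.607 and u' = -0.479 (in units of c),
u = (u' + v)/(1 + u'v/c²):
u = (-0.479 + 0.607) / (1 + (-0.479)·0.607) = 0.1280/0.7092 = 0.1805

+0.180c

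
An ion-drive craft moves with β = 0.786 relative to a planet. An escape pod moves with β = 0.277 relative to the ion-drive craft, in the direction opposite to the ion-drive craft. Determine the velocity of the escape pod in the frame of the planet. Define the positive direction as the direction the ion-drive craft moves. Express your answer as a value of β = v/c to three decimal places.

β = +0.651

With v = 0.786 and u' = -0.277 (in units of c),
u = (u' + v)/(1 + u'v/c²):
u = (-0.277 + 0.786) / (1 + (-0.277)·0.786) = 0.5090/0.7823 = 0.6507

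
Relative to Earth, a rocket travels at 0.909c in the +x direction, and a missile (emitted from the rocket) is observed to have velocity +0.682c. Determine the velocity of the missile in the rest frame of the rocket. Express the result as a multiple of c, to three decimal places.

Invert the composition law: u' = (u − v)/(1 − uv/c²).
u' = (0.682 − 0.909) / (1 − (0.682)(0.909)) = -0.2270/0.3801 = -0.5973.

-0.597c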